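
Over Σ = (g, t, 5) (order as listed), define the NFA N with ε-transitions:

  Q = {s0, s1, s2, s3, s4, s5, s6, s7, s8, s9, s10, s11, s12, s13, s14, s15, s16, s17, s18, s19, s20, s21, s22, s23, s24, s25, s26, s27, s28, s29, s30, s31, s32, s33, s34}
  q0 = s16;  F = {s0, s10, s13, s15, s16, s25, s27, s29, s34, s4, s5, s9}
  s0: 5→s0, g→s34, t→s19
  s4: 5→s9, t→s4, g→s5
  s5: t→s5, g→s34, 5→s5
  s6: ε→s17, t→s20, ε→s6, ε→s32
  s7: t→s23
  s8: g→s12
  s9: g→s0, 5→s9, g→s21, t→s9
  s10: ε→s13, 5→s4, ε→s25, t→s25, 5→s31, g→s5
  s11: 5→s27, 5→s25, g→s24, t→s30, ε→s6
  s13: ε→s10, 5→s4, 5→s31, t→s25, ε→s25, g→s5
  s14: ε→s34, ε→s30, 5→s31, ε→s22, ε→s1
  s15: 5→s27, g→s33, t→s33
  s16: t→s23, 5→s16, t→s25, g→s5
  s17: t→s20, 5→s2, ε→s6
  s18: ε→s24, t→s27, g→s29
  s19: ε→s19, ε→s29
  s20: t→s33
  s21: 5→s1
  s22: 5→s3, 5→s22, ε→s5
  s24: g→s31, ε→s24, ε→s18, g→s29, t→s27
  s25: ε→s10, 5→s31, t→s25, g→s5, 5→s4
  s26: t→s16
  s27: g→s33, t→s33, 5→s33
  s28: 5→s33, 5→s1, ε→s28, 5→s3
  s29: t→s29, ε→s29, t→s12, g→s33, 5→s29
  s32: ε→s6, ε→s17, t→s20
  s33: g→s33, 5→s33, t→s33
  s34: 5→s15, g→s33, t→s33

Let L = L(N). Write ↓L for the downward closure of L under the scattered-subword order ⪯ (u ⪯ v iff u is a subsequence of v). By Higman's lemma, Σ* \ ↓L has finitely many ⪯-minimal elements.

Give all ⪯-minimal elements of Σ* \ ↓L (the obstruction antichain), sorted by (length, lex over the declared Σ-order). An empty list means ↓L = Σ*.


|Q|=35, |F|=12, |δ|=93 (24 ε).
min D↑ (11 st, q0=0, F={5}): 0:g→1,t→2,5→0 1:g→3,t→1,5→1 2:g→1,t→2,5→4 3:g→5,t→5,5→6 4:g→1,t→4,5→7 5:g→5,t→5,5→5 6:g→5,t→5,5→8 7:g→9,t→7,5→7 8:g→5,t→5,5→5 9:g→3,t→10,5→9 10:g→5,t→10,5→10 (ε-aug+det+¬).
'ggg': run [19, 11, 4, 1] end={s33} rej; 3/3 single-dels accept.
'ggt': N↓-sim [19, 11, 4, 1] end={s33} ∉↓L; 3/3 single-dels accept.
'gg555': |S_i|=[19, 11, 4, 3, 2, 1] end={s33} — reject; 5/5 del acc.
't55gtg': |S_i|=[19, 18, 14, 12, 10, 4, 1] end={s33} — reject; 6/6 single-dels accept.
4 obstructions.

min(Σ*\↓L) = [ggg, ggt, gg555, t55gtg].


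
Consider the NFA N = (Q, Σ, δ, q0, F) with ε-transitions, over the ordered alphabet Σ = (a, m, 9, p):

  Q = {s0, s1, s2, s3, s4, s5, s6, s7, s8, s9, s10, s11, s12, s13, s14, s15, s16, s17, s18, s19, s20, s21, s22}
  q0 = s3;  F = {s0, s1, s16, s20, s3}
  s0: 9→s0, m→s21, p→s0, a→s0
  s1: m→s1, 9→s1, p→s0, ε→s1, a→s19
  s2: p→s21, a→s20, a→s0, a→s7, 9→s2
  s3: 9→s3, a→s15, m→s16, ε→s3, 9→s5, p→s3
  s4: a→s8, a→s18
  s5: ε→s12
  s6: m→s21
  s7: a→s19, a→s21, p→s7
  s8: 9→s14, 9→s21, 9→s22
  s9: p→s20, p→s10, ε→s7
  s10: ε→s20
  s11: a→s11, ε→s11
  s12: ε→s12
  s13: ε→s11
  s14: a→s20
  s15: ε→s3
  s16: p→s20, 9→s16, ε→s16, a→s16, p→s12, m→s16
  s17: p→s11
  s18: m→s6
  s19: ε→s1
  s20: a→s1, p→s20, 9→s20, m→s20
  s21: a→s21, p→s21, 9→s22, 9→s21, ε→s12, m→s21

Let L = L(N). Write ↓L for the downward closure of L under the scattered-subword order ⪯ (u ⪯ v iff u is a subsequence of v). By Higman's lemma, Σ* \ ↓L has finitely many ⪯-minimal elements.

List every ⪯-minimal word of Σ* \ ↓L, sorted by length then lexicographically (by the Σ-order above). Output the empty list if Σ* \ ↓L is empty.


Antichain: [mpapm].

|Q|=23, |F|=5, |δ|=59 (12 ε).
min D↑ (6 st, q0=0, F={5}): 0:a→0,m→1,9→0,p→0 1:a→1,m→1,9→1,p→2 2:a→3,m→2,9→2,p→2 3:a→3,m→3,9→3,p→4 4:a→4,m→5,9→4,p→4 5:a→5,m→5,9→5,p→5.
'mpapm': |S_i|=[11, 8, 7, 6, 4, 3] end={s12,s21,s22} ∉↓L; 5/5 deletions ∈↓L.
1 obstructions.


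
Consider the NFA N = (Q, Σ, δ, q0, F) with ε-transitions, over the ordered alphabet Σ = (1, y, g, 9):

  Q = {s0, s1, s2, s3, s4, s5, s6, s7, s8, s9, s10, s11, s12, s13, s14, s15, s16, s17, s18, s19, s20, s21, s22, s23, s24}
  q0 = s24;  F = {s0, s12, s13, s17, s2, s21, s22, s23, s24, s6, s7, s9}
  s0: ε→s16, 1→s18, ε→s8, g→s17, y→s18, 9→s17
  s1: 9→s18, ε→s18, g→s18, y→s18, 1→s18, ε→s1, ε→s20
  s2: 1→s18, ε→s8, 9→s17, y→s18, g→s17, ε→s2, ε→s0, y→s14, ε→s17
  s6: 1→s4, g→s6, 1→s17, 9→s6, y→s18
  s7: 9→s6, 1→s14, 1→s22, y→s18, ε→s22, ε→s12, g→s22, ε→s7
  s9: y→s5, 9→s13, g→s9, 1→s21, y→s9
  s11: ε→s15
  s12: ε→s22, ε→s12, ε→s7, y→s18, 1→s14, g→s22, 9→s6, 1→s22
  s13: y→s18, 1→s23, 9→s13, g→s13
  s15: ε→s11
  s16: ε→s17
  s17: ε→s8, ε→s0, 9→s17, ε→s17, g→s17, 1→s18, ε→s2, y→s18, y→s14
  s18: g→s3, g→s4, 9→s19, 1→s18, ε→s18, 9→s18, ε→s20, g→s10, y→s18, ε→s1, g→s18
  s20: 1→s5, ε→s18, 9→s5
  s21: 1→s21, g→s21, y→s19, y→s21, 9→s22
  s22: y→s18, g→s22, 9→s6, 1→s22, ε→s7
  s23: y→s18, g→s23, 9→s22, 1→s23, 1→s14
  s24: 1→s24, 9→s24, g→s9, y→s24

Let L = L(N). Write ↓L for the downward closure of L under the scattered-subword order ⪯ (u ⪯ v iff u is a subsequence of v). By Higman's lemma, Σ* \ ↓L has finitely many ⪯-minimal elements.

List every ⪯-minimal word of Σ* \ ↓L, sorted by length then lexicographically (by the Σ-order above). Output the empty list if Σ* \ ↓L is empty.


min(Σ*\↓L) = [g9y, g19911].

|Q|=25, |F|=12, |δ|=97 (27 ε).
min D↑ (9 st, q0=0, F={6}): 0:1→0,y→0,g→1,9→0 1:1→2,y→1,g→1,9→3 2:1→2,y→2,g→2,9→4 3:1→5,y→6,g→3,9→3 4:1→4,y→6,g→4,9→7 5:1→5,y→6,g→5,9→4 6:1→6,y→6,g→6,9→6 7:1→8,y→6,g→7,9→7 8:1→6,y→6,g→8,9→8.
'g9y': run [23, 22, 20, 9] end={s1,s10,s14,s18,s19,s20,s3,s4,s5} ∉↓L; 3/3 single-dels accept.
'g19911': run [23, 22, 20, 18, 15, 14, 8] end={s1,s10,s18,s19,s20,s3,s4,s5} ∉↓L; 6/6 single-dels accept.
2 words, ⪯-incomp.


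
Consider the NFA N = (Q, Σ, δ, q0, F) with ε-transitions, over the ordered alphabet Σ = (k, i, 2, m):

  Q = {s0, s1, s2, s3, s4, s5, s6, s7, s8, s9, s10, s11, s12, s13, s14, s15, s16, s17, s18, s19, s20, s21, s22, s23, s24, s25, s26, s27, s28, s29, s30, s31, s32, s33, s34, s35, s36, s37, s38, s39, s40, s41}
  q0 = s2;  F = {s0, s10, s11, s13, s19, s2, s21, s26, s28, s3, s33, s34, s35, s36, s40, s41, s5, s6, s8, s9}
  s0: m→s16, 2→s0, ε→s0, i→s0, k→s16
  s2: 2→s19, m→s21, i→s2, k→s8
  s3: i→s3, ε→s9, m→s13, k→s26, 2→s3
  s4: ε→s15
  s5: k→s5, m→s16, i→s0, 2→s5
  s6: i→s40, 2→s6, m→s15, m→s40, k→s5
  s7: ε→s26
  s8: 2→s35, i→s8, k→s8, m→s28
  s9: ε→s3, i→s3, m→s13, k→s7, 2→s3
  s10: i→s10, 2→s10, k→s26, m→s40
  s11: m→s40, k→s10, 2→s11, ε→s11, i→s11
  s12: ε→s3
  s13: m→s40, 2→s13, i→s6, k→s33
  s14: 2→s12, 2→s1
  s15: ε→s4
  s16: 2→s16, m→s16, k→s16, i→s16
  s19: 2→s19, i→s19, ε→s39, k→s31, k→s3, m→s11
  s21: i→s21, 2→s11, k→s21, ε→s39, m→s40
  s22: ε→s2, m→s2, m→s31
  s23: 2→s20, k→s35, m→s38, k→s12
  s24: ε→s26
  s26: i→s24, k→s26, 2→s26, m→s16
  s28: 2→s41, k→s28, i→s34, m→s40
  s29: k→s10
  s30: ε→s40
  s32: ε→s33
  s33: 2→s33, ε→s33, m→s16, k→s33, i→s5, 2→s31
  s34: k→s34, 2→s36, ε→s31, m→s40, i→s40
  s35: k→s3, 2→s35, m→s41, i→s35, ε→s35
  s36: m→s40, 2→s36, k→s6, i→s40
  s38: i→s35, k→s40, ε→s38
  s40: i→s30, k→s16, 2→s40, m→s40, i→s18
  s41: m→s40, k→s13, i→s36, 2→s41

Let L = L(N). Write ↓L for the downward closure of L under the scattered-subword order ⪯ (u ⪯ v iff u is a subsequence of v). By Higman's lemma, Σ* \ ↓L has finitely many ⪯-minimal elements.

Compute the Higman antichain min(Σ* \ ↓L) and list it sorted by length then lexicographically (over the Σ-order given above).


|Q|=42, |F|=20, |δ|=117 (18 ε).
min D↑ (20 st, q0=0, F={14}): 0:k→1,i→0,2→2,m→3 1:k→1,i→1,2→4,m→5 2:k→6,i→2,2→2,m→7 3:k→3,i→3,2→7,m→8 4:k→6,i→4,2→4,m→9 5:k→5,i→10,2→9,m→8 6:k→11,i→6,2→6,m→12 7:k→13,i→7,2→7,m→8 8:k→14,i→8,2→8,m→8 9:k→12,i→15,2→9,m→8 10:k→10,i→8,2→15,m→8 11:k→11,i→11,2→11,m→14 12:k→16,i→17,2→12,m→8 13:k→11,i→13,2→13,m→8 14:k→14,i→14,2→14,m→14 15:k→17,i→8,2→15,m→8 16:k→16,i→18,2→16,m→14 17:k→18,i→8,2→17,m→8 18:k→18,i→19,2→18,m→14 19:k→14,i→19,2→19,m→14 (ε-aug+det+¬).
'mmk': |S_i|=[29, 22, 6, 1] end={s16} ∉↓L; 3/3 del acc.
'2kkm': |S_i|=[29, 24, 18, 8, 1] end={s16} — reject; 4/4 deletions ∈↓L.
'kmiik': N↓-sim [29, 27, 16, 12, 5, 1] end={s16} rej; 5/5 deletions ∈↓L.
3 words, ⪯-incomp.

Antichain: [mmk, 2kkm, kmiik].


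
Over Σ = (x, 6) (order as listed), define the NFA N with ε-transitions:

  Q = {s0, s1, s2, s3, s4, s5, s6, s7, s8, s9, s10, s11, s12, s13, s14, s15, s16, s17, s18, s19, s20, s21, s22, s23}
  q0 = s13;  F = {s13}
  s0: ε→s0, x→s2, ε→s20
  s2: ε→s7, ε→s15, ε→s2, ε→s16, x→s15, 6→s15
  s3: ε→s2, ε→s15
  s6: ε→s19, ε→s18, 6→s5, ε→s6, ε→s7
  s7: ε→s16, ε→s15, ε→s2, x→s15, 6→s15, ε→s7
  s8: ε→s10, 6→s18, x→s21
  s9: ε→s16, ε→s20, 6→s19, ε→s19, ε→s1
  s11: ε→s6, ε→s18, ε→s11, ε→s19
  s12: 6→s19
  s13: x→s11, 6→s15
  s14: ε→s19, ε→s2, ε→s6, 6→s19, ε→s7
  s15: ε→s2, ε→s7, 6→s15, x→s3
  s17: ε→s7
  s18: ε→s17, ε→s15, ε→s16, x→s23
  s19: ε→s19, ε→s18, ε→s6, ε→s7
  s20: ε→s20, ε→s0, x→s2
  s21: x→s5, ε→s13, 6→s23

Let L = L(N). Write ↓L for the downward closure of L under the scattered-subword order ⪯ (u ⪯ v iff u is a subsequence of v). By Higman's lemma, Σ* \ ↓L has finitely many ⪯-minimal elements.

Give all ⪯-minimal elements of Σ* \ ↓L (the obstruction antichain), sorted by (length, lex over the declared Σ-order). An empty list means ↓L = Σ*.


|Q|=24, |F|=1, |δ|=61 (42 ε).
min D↑ (2 st, q0=0, F={1}): 0:x→1,6→1 1:x→1,6→1.
'x': |S_i|=[13, 12] end={s11,s15,s16,s17,s18,s19,s2,s23,s3,s5,s6,s7} ∉↓L; 1/1 single-dels accept.
'6': N↓-sim [13, 6] end={s15,s16,s2,s3,s5,s7} ∉↓L; 1/1 del acc.
2 minimals (antichain).

min(Σ*\↓L) = [x, 6].


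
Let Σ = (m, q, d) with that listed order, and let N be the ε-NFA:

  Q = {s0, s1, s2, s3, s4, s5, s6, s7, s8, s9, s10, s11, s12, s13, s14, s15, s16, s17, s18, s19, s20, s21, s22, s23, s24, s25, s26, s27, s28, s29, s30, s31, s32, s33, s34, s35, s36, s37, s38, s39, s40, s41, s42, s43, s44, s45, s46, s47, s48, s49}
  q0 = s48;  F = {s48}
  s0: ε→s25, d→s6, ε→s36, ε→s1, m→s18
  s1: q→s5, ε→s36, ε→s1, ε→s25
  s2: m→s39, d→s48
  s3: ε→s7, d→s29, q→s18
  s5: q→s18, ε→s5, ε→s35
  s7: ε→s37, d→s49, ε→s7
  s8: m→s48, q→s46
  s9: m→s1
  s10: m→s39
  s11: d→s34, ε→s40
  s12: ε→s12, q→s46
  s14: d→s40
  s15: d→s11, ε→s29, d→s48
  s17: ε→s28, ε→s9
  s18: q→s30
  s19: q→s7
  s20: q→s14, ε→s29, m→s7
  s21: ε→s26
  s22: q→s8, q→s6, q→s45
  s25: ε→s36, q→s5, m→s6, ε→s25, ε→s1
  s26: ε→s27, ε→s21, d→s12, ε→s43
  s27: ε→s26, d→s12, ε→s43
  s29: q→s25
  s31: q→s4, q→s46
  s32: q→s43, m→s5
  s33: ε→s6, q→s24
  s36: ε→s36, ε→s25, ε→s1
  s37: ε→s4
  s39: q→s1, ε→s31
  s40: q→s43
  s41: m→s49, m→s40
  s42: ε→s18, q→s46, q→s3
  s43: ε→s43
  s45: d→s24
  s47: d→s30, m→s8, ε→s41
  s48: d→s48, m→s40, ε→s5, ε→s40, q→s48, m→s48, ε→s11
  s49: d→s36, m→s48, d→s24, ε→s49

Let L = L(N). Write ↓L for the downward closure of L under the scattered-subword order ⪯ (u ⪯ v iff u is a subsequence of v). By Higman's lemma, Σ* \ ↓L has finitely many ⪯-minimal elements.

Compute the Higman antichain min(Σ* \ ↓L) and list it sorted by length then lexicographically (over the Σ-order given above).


min(Σ*\↓L) = [].

|Q|=50, |F|=1, |δ|=90 (39 ε).
min D↑ (1 st, q0=0, F={}): 0:m→0,q→0,d→0 (ε-aug+det+¬).
L(D↑) = ∅; no obstructions.


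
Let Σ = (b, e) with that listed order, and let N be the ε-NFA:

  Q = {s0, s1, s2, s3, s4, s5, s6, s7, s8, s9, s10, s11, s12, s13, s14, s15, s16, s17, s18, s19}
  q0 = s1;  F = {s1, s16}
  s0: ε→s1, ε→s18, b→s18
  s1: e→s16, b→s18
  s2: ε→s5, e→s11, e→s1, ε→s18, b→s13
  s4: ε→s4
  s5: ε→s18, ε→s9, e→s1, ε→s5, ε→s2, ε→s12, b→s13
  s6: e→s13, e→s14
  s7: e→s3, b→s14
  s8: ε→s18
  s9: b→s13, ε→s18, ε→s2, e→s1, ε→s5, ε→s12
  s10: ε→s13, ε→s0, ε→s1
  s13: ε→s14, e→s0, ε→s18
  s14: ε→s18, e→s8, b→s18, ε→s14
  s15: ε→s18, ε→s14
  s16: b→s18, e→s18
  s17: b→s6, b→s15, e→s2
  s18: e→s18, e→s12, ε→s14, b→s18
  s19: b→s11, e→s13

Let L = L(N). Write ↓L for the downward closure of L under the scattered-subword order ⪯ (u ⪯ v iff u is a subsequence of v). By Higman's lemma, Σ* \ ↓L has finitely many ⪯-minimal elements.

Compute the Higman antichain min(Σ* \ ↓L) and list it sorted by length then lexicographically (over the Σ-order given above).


Antichain: [b, ee].

|Q|=20, |F|=2, |δ|=52 (25 ε).
min D↑ (3 st, q0=0, F={1}): 0:b→1,e→2 1:b→1,e→1 2:b→1,e→1.
'b': run [6, 4] end={s12,s14,s18,s8} ∉↓L; 1/1 deletions ∈↓L.
'ee': run [6, 5, 4] end={s12,s14,s18,s8} rej; 2/2 del acc.
2 words, ⪯-incomp.


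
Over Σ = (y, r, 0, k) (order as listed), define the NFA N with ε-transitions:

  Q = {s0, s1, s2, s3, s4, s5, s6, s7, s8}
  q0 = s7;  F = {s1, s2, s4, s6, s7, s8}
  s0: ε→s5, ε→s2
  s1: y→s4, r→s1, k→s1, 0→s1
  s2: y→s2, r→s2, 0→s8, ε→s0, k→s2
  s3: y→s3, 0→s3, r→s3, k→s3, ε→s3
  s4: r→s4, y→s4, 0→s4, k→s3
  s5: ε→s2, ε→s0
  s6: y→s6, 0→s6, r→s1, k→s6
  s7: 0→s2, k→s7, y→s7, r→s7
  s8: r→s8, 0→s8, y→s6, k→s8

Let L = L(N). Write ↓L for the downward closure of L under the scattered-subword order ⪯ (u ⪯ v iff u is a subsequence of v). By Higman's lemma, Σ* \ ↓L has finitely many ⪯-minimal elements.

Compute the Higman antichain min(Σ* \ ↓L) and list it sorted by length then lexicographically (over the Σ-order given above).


|Q|=9, |F|=6, |δ|=34 (6 ε).
min D↑ (7 st, q0=0, F={6}): 0:y→0,r→0,0→1,k→0 1:y→1,r→1,0→2,k→1 2:y→3,r→2,0→2,k→2 3:y→3,r→4,0→3,k→3 4:y→5,r→4,0→4,k→4 5:y→5,r→5,0→5,k→6 6:y→6,r→6,0→6,k→6.
'00yryk': N↓-sim [9, 8, 5, 4, 3, 2, 1] end={s3} ∉↓L; 6/6 del acc.
1 obstructions.

A = [00yryk].


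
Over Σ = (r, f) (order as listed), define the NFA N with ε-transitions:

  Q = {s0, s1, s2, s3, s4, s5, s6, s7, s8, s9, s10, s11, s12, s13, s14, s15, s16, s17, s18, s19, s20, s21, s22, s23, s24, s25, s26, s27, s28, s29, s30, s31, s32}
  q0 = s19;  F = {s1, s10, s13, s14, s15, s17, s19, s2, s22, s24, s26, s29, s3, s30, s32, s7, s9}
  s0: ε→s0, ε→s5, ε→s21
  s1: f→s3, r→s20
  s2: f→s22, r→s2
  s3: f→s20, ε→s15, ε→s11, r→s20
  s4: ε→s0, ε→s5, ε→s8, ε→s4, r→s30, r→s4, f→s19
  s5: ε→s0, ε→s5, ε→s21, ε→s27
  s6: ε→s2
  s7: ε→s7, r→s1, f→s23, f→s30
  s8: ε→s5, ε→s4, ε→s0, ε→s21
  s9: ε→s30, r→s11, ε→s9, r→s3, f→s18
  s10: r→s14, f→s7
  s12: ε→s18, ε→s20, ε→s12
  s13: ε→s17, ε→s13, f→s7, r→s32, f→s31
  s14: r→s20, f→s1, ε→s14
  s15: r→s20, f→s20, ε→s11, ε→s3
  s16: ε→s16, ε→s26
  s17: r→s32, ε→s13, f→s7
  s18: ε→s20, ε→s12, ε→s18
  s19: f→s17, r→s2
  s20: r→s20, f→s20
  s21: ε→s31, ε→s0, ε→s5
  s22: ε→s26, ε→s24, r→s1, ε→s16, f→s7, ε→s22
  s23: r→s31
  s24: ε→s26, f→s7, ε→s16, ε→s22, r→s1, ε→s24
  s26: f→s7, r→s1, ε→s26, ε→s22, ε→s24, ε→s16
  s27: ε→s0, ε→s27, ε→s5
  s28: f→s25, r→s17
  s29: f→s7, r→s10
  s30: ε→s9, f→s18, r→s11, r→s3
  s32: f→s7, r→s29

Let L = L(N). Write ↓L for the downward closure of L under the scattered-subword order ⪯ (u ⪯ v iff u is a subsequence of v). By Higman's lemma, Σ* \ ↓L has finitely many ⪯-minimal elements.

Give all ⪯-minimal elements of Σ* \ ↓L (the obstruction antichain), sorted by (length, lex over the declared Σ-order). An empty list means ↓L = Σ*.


|Q|=33, |F|=17, |δ|=100 (54 ε).
min D↑ (13 st, q0=0, F={9}): 0:r→1,f→2 1:r→1,f→3 2:r→4,f→5 3:r→6,f→5 4:r→7,f→5 5:r→6,f→8 6:r→9,f→10 7:r→11,f→5 8:r→10,f→9 9:r→9,f→9 10:r→9,f→9 11:r→12,f→5 12:r→9,f→6 [Hopcroft].
'rfrr': |S_i|=[24, 21, 16, 6, 1] end={s20} — reject; 4/4 single-dels accept.
'ffrr': |S_i|=[24, 22, 12, 6, 1] end={s20} rej; 4/4 deletions ∈↓L.
'ffff': run [24, 22, 12, 10, 3] end={s12,s18,s20} ∉↓L; 4/4 del acc.
'rfrff': N↓-sim [24, 21, 16, 6, 4, 1] end={s20} ∉↓L; 5/5 single-dels accept.
'frrrrr': run [24, 22, 16, 15, 14, 7, 1] end={s20} ∉↓L; 6/6 deletions ∈↓L.
5 words, ⪯-incomp.

min(Σ*\↓L) = [rfrr, ffrr, ffff, rfrff, frrrrr].


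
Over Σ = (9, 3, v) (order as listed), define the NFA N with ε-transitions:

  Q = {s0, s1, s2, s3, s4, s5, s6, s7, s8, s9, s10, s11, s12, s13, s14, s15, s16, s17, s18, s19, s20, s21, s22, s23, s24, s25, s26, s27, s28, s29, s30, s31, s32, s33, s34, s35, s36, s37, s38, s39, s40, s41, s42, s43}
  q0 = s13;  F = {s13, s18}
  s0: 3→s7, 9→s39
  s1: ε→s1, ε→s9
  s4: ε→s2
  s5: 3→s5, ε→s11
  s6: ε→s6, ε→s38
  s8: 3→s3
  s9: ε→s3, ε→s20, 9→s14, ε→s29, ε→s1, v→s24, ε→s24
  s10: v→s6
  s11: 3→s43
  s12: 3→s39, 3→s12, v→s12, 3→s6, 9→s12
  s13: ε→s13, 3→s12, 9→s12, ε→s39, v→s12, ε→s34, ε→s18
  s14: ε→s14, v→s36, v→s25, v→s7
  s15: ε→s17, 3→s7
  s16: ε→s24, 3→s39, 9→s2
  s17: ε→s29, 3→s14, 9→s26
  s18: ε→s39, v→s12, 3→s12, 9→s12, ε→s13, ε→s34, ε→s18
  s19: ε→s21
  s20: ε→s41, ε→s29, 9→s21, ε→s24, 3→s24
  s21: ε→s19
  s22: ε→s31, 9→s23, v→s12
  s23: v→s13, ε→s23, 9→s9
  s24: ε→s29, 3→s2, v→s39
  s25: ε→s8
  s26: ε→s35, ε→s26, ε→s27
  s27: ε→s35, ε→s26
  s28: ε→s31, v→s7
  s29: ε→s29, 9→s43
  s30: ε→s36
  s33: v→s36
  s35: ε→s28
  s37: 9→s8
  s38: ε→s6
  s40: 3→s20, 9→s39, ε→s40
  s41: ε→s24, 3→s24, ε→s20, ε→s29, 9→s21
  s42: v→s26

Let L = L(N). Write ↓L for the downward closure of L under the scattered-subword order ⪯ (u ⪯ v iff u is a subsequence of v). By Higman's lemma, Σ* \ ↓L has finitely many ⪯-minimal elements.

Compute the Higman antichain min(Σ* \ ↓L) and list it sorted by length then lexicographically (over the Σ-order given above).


A = [9, 3, v].

|Q|=44, |F|=2, |δ|=90 (46 ε).
min D↑ (2 st, q0=0, F={1}): 0:9→1,3→1,v→1 1:9→1,3→1,v→1.
'9': N↓-sim [7, 4] end={s12,s38,s39,s6} — reject; 1/1 deletions ∈↓L.
'3': N↓-sim [7, 4] end={s12,s38,s39,s6} ∉↓L; 1/1 del acc.
'v': |S_i|=[7, 4] end={s12,s38,s39,s6} rej; 1/1 deletions ∈↓L.
3 obstructions.


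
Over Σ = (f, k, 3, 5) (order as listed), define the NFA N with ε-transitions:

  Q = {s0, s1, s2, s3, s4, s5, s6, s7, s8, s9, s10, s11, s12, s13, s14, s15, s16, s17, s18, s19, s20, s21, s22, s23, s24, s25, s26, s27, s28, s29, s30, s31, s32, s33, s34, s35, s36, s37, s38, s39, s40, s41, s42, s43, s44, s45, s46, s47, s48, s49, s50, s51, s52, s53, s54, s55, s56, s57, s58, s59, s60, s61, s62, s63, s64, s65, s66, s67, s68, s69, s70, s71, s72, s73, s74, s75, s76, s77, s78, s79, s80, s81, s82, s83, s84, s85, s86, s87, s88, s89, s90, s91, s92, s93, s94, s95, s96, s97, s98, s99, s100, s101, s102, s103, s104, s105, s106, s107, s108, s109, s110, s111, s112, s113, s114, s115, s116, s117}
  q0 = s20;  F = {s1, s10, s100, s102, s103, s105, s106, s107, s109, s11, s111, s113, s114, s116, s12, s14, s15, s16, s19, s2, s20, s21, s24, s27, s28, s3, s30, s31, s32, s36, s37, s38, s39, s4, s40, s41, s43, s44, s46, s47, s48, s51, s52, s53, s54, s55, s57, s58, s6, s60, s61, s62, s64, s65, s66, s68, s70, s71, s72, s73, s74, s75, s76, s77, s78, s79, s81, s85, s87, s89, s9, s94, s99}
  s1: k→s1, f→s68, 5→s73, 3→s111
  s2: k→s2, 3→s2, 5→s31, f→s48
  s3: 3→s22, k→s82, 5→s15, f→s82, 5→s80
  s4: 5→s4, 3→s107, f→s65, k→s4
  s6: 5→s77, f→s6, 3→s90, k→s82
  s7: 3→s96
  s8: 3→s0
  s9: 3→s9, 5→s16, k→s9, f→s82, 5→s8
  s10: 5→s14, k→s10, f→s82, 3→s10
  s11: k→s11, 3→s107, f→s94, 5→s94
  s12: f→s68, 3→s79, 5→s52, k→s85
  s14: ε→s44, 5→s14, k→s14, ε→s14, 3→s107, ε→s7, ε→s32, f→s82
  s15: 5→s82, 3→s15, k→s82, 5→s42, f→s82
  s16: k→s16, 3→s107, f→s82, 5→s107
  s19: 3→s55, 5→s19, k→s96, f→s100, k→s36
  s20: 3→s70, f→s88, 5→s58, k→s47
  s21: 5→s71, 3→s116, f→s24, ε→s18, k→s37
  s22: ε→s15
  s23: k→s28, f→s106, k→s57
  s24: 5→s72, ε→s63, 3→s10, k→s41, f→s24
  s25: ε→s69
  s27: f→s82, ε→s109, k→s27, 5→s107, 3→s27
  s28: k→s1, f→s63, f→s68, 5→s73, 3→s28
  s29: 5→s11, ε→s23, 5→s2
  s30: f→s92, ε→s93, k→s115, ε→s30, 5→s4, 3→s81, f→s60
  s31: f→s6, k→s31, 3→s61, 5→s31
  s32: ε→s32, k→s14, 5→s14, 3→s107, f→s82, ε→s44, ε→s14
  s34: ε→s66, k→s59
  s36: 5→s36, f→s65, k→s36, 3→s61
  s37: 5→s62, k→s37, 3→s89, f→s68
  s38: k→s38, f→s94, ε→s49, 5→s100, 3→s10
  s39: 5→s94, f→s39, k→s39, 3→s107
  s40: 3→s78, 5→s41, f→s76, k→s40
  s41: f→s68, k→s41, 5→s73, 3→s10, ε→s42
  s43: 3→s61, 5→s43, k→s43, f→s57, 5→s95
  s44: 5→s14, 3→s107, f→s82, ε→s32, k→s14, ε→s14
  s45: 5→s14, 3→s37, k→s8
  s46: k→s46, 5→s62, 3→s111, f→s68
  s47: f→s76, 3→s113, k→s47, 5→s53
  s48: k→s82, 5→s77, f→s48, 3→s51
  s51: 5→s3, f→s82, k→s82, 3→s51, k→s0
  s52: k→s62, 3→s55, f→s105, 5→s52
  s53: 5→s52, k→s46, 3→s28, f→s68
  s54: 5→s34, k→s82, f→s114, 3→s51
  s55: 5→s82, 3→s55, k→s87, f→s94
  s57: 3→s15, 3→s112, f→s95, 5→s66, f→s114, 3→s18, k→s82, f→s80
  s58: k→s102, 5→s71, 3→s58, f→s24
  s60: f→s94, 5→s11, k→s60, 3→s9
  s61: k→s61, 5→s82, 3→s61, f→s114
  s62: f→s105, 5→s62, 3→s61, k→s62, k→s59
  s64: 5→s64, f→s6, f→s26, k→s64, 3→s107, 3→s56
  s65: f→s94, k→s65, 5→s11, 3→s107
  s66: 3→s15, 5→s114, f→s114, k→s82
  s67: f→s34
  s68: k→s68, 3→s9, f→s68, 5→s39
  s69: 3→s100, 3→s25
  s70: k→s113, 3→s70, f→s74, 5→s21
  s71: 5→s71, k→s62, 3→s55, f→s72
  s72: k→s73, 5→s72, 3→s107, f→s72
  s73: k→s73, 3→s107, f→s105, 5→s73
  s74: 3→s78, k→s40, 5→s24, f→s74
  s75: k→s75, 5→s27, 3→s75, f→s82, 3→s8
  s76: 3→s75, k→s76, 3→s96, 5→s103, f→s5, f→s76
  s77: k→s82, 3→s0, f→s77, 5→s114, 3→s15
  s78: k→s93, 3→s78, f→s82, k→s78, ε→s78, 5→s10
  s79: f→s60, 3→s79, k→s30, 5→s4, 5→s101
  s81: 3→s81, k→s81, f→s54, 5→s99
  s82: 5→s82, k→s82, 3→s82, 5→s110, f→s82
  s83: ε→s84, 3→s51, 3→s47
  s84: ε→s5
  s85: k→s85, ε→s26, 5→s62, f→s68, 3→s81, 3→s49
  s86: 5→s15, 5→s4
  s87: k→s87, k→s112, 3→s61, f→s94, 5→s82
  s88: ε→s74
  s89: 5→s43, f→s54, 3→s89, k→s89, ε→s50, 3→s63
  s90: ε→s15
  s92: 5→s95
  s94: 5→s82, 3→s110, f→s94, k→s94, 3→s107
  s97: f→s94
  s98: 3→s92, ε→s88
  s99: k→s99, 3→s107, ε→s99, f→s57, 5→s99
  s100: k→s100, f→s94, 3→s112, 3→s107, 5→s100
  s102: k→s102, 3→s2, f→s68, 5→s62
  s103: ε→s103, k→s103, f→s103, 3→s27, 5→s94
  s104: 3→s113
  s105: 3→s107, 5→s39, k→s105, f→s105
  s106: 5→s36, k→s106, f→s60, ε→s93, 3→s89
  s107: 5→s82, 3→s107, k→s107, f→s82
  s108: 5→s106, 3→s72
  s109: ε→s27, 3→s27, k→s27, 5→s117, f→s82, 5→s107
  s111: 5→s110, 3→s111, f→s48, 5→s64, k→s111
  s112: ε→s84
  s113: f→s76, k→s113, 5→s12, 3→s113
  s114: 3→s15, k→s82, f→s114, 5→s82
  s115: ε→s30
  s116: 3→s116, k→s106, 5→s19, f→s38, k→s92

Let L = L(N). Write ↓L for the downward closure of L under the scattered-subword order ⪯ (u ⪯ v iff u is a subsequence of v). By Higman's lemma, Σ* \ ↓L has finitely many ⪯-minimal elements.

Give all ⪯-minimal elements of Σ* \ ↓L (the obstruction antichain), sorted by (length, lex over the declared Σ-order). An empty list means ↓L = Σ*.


|Q|=118, |F|=73, |δ|=384 (34 ε).
min D↑ (71 st, q0=0, F={15}): 0:f→1,k→2,3→3,5→4 1:f→1,k→5,3→6,5→7 2:f→8,k→2,3→9,5→10 3:f→1,k→9,3→3,5→11 4:f→7,k→12,3→4,5→13 5:f→8,k→5,3→6,5→14 6:f→15,k→6,3→6,5→16 7:f→7,k→14,3→16,5→17 8:f→8,k→8,3→18,5→19 9:f→8,k→9,3→9,5→20 10:f→21,k→22,3→23,5→24 11:f→7,k→25,3→26,5→13 12:f→21,k→12,3→27,5→28 13:f→17,k→28,3→29,5→13 14:f→21,k→14,3→16,5→30 15:f→15,k→15,3→15,5→15 16:f→15,k→16,3→16,5→31 17:f→17,k→30,3→32,5→17 18:f→15,k→18,3→18,5→33 19:f→19,k→19,3→33,5→34 20:f→21,k→35,3→36,5→24 21:f→21,k→21,3→37,5→38 22:f→21,k→22,3→39,5→28 23:f→21,k→40,3→23,5→30 24:f→41,k→28,3→29,5→24 25:f→21,k→25,3→42,5→28 26:f→43,k→44,3→26,5→45 27:f→46,k→27,3→27,5→47 28:f→41,k→28,3→48,5→28 29:f→34,k→49,3→29,5→15 30:f→41,k→30,3→32,5→30 31:f→15,k→31,3→32,5→31 32:f→15,k→32,3→32,5→15 33:f→15,k→33,3→33,5→32 34:f→34,k→34,3→32,5→15 35:f→21,k→35,3→50,5→28 36:f→51,k→52,3→36,5→53 37:f→15,k→37,3→37,5→54 38:f→38,k→38,3→32,5→34 39:f→46,k→39,3→39,5→55 40:f→21,k→40,3→39,5→30 41:f→41,k→41,3→32,5→38 42:f→56,k→42,3→42,5→57 43:f→34,k→43,3→16,5→58 44:f→51,k→44,3→42,5→59 45:f→58,k→59,3→29,5→45 46:f→46,k→15,3→60,5→61 47:f→62,k→47,3→48,5→47 48:f→63,k→48,3→48,5→15 49:f→34,k→49,3→48,5→15 50:f→56,k→50,3→50,5→64 51:f→34,k→51,3→37,5→65 52:f→51,k→52,3→50,5→53 53:f→66,k→53,3→32,5→53 54:f→15,k→54,3→32,5→32 55:f→62,k→55,3→32,5→55 56:f→63,k→15,3→60,5→67 57:f→68,k→57,3→48,5→57 58:f→34,k→58,3→32,5→58 59:f→66,k→59,3→48,5→59 60:f→15,k→15,3→60,5→69 61:f→61,k→15,3→70,5→63 62:f→62,k→15,3→70,5→61 63:f→63,k→15,3→70,5→15 64:f→68,k→64,3→32,5→64 65:f→34,k→65,3→32,5→34 66:f→34,k→66,3→32,5→65 67:f→63,k→15,3→70,5→63 68:f→63,k→15,3→70,5→67 69:f→15,k→15,3→70,5→70 70:f→15,k→15,3→70,5→15 (ε-aug+det+¬).
'f3f': N↓-sim [101, 62, 30, 2] end={s110,s82} ∉↓L; 3/3 deletions ∈↓L.
'5535': run [101, 91, 54, 19, 3] end={s110,s42,s82} — reject; 4/4 single-dels accept.
'kf555': N↓-sim [101, 90, 45, 24, 9, 3] end={s110,s42,s82} rej; 5/5 single-dels accept.
'5k3fk': |S_i|=[101, 91, 77, 51, 25, 4] end={s0,s110,s59,s82} rej; 5/5 single-dels accept.
'k5353f': run [101, 90, 77, 65, 42, 14, 2] end={s110,s82} ∉↓L; 6/6 del acc.
'353ff5': run [101, 96, 82, 62, 38, 9, 3] end={s110,s42,s82} — reject; 6/6 del acc.
6 minimals (antichain).

Antichain: [f3f, 5535, kf555, 5k3fk, k5353f, 353ff5].


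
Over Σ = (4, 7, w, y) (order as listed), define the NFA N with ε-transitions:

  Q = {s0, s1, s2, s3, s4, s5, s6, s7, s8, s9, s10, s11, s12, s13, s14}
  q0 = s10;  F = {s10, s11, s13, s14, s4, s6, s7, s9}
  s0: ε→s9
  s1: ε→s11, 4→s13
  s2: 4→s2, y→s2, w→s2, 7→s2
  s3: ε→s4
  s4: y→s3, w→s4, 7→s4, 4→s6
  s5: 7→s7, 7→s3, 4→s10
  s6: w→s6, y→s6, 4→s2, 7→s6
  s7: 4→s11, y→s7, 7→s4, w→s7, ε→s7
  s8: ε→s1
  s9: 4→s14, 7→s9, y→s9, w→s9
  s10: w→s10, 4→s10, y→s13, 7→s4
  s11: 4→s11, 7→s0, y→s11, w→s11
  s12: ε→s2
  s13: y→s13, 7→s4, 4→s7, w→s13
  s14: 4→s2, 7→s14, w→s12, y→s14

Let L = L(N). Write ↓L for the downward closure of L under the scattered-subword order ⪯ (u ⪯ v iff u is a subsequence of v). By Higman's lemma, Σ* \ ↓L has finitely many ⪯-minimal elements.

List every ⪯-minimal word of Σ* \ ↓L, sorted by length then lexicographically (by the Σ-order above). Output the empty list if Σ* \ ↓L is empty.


min(Σ*\↓L) = [744, y4474w].

|Q|=15, |F|=8, |δ|=46 (6 ε).
min D↑ (9 st, q0=0, F={5}): 0:4→0,7→1,w→0,y→2 1:4→3,7→1,w→1,y→1 2:4→4,7→1,w→2,y→2 3:4→5,7→3,w→3,y→3 4:4→6,7→1,w→4,y→4 5:4→5,7→5,w→5,y→5 6:4→6,7→7,w→6,y→6 7:4→8,7→7,w→7,y→7 8:4→5,7→8,w→5,y→8 [Hopcroft].
'744': run [12, 8, 4, 1] end={s2} ∉↓L; 3/3 del acc.
'y4474w': |S_i|=[12, 11, 10, 7, 6, 3, 2] end={s12,s2} rej; 6/6 del acc.
2 minimals (antichain).


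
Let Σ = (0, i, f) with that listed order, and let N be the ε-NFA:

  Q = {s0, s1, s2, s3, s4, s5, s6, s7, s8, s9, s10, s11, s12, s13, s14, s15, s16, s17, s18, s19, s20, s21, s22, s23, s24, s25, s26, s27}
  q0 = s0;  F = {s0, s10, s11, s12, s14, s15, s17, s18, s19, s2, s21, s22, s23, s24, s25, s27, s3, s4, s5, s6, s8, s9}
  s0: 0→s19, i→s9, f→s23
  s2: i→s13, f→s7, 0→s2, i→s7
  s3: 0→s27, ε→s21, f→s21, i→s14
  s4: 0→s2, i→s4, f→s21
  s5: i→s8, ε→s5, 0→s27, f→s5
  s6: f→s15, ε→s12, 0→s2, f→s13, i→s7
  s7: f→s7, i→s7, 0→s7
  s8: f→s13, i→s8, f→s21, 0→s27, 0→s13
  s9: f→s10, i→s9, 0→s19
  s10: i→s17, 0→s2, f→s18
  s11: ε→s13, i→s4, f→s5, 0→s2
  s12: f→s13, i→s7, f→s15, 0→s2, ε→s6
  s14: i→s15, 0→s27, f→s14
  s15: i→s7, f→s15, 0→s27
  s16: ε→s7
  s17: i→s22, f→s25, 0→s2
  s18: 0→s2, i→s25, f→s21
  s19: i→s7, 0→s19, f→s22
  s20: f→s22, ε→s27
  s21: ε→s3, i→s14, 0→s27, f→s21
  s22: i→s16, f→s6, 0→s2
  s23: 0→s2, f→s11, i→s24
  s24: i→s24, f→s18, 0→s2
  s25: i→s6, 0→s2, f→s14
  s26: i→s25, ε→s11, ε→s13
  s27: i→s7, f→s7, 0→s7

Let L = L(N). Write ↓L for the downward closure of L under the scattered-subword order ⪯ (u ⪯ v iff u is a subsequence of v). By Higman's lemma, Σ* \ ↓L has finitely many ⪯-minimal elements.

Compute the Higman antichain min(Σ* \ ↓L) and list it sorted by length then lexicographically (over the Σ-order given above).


|Q|=28, |F|=22, |δ|=86 (10 ε).
min D↑ (21 st, q0=0, F={4}): 0:0→1,i→2,f→3 1:0→1,i→4,f→5 2:0→1,i→2,f→6 3:0→7,i→8,f→9 4:0→4,i→4,f→4 5:0→7,i→4,f→10 6:0→7,i→11,f→12 7:0→7,i→4,f→4 8:0→7,i→8,f→12 9:0→7,i→13,f→14 10:0→7,i→4,f→15 11:0→7,i→5,f→16 12:0→7,i→16,f→17 13:0→7,i→13,f→17 14:0→18,i→19,f→14 15:0→18,i→4,f→15 16:0→7,i→10,f→20 17:0→18,i→20,f→17 18:0→4,i→4,f→4 19:0→18,i→19,f→17 20:0→18,i→15,f→20 (ε-aug+det+¬).
'0i': run [25, 10, 3] end={s13,s16,s7} ∉↓L; 2/2 single-dels accept.
'f0f': run [25, 22, 4, 1] end={s7} rej; 3/3 deletions ∈↓L.
'ifiii': |S_i|=[25, 21, 16, 12, 9, 3] end={s13,s16,s7} ∉↓L; 5/5 del acc.
'fff00': N↓-sim [25, 22, 16, 9, 3, 1] end={s7} rej; 5/5 deletions ∈↓L.
4 obstructions.

A = [0i, f0f, ifiii, fff00].


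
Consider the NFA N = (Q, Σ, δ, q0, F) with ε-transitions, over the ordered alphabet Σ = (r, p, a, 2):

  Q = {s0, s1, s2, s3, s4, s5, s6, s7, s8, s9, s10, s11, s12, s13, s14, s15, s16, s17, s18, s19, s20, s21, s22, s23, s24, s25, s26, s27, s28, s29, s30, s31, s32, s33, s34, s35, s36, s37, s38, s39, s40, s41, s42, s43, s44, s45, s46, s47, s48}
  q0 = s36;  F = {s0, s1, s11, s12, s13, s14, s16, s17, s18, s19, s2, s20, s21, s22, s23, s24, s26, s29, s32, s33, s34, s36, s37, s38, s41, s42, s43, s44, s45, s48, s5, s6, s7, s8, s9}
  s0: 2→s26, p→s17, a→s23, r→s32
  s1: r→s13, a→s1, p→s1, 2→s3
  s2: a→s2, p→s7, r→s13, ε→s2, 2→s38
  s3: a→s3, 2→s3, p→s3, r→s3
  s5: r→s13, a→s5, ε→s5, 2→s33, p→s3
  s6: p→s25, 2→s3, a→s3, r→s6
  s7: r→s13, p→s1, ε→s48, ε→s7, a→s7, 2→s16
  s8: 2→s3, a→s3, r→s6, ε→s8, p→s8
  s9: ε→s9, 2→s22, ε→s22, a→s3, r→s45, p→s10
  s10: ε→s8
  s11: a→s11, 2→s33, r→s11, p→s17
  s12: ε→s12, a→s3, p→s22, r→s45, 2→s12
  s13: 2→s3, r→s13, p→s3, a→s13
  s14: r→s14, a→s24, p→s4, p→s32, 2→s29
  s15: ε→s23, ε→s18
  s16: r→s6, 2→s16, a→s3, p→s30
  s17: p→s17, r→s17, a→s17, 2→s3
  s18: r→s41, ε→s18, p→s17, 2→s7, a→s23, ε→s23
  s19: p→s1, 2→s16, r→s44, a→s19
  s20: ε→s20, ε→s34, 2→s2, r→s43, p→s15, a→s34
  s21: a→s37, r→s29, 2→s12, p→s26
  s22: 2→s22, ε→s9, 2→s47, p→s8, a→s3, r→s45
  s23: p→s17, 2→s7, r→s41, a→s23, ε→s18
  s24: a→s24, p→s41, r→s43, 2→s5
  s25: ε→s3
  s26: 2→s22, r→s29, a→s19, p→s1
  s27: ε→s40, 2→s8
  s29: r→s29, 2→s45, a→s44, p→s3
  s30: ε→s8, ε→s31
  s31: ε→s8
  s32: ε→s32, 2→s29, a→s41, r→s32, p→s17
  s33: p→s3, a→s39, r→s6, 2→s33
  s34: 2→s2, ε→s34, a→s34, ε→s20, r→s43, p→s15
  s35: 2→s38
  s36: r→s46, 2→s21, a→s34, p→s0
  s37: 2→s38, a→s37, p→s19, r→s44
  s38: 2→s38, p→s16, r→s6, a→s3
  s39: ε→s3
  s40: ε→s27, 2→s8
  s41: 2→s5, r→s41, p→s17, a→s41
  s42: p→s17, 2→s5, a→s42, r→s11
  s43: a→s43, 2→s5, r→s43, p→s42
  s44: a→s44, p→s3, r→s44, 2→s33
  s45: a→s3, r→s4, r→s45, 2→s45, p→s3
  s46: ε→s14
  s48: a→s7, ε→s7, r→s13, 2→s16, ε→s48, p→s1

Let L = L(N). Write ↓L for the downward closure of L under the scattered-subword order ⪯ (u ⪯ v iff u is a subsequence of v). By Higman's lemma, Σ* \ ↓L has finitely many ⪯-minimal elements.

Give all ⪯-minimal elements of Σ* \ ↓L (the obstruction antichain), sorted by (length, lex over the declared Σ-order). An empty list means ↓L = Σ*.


|Q|=49, |F|=35, |δ|=180 (30 ε).
min D↑ (32 st, q0=0, F={17}): 0:r→1,p→2,a→3,2→4 1:r→1,p→5,a→6,2→7 2:r→5,p→8,a→9,2→10 3:r→11,p→9,a→3,2→12 4:r→7,p→10,a→13,2→14 5:r→5,p→8,a→15,2→7 6:r→11,p→15,a→6,2→16 7:r→7,p→17,a→18,2→19 8:r→8,p→8,a→8,2→17 9:r→15,p→8,a→9,2→20 10:r→7,p→21,a→22,2→23 11:r→11,p→24,a→11,2→16 12:r→25,p→20,a→12,2→26 13:r→18,p→22,a→13,2→26 14:r→19,p→23,a→17,2→14 15:r→15,p→8,a→15,2→16 16:r→25,p→17,a→16,2→27 17:r→17,p→17,a→17,2→17 18:r→18,p→17,a→18,2→27 19:r→19,p→17,a→17,2→19 20:r→25,p→21,a→20,2→28 21:r→25,p→21,a→21,2→17 22:r→18,p→21,a→22,2→28 23:r→19,p→29,a→17,2→23 24:r→30,p→8,a→24,2→16 25:r→25,p→17,a→25,2→17 26:r→31,p→28,a→17,2→26 27:r→31,p→17,a→17,2→27 28:r→31,p→29,a→17,2→28 29:r→31,p→29,a→17,2→17 30:r→30,p→8,a→30,2→27 31:r→31,p→17,a→17,2→17 [Hopcroft].
'r2p': N↓-sim [45, 20, 11, 2] end={s25,s3} ∉↓L; 3/3 single-dels accept.
'pp2': |S_i|=[45, 33, 10, 1] end={s3} — reject; 3/3 single-dels accept.
'2rp': |S_i|=[45, 29, 10, 2] end={s25,s3} ∉↓L; 3/3 single-dels accept.
'22a': N↓-sim [45, 29, 17, 2] end={s3,s39} rej; 3/3 deletions ∈↓L.
'a2r2': run [45, 30, 16, 4, 1] end={s3} rej; 4/4 deletions ∈↓L.
'arpr2a': N↓-sim [45, 30, 13, 10, 8, 5, 2] end={s3,s39} ∉↓L; 6/6 single-dels accept.
6 minimals (antichain).

min(Σ*\↓L) = [r2p, pp2, 2rp, 22a, a2r2, arpr2a].


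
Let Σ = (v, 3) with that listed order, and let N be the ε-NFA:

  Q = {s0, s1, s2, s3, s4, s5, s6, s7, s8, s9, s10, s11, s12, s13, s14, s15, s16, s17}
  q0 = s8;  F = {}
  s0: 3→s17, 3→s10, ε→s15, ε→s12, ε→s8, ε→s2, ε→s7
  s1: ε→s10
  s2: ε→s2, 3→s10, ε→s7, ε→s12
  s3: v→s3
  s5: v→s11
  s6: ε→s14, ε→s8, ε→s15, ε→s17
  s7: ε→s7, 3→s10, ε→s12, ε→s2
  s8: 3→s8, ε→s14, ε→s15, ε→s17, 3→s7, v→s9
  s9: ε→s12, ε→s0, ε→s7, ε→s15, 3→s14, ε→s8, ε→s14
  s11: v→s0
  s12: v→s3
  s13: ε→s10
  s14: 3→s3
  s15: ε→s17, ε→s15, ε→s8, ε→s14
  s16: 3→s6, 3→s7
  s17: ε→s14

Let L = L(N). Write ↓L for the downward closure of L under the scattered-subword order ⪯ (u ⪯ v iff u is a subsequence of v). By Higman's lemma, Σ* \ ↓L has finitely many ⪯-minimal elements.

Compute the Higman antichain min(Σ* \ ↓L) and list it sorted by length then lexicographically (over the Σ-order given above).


Antichain: [ε].

|Q|=18, |F|=0, |δ|=46 (31 ε).
min D↑ (1 st, q0=0, F={0}): 0:v→0,3→0 [Hopcroft].
ε ∈ L(D↑) ⇒ ↓L = ∅.


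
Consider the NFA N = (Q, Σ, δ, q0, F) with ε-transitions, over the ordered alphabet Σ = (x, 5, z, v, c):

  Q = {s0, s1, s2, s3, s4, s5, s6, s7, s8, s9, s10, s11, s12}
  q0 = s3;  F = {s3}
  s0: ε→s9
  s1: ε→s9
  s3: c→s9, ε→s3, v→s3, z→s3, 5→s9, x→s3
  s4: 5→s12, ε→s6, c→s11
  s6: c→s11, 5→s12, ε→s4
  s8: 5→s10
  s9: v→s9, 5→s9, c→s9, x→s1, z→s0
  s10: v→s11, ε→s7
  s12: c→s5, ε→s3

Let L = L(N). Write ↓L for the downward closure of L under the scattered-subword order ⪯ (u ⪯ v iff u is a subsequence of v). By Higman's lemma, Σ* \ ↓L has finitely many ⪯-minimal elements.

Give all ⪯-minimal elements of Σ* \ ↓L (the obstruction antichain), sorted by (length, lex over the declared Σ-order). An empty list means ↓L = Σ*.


|Q|=13, |F|=1, |δ|=24 (7 ε).
min D↑ (2 st, q0=0, F={1}): 0:x→0,5→1,z→0,v→0,c→1 1:x→1,5→1,z→1,v→1,c→1.
'5': |S_i|=[4, 3] end={s0,s1,s9} ∉↓L; 1/1 single-dels accept.
'c': run [4, 3] end={s0,s1,s9} — reject; 1/1 deletions ∈↓L.
2 obstructions.

min(Σ*\↓L) = [5, c].


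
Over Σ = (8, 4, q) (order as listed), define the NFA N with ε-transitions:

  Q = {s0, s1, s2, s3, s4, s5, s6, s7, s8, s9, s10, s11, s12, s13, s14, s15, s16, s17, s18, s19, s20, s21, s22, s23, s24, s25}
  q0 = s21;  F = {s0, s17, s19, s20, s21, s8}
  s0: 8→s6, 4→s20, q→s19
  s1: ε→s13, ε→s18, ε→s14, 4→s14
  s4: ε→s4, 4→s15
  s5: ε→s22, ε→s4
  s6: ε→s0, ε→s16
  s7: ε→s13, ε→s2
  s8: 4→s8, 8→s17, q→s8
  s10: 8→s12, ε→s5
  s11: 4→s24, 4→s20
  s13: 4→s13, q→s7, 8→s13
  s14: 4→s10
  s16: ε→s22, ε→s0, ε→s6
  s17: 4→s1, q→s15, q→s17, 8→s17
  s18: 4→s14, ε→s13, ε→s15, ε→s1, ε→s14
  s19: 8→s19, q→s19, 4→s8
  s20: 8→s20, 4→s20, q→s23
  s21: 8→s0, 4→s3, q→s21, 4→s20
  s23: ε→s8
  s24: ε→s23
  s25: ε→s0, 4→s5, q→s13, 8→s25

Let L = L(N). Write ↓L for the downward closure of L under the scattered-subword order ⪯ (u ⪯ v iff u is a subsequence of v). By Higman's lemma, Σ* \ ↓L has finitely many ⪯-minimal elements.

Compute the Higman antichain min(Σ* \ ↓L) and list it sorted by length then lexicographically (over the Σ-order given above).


|Q|=26, |F|=6, |δ|=54 (21 ε).
min D↑ (7 st, q0=0, F={6}): 0:8→1,4→2,q→0 1:8→1,4→2,q→3 2:8→2,4→2,q→4 3:8→3,4→4,q→3 4:8→5,4→4,q→4 5:8→5,4→6,q→5 6:8→6,4→6,q→6 (ε-aug+det+¬).
'4q84': |S_i|=[22, 17, 15, 13, 12] end={s1,s10,s12,s13,s14,s15,s18,s2,s22,s4,s5,s7} ∉↓L; 4/4 single-dels accept.
'8q484': |S_i|=[22, 20, 16, 14, 13, 12] end={s1,s10,s12,s13,s14,s15,s18,s2,s22,s4,s5,s7} rej; 5/5 del acc.
2 minimals (antichain).

A = [4q84, 8q484].


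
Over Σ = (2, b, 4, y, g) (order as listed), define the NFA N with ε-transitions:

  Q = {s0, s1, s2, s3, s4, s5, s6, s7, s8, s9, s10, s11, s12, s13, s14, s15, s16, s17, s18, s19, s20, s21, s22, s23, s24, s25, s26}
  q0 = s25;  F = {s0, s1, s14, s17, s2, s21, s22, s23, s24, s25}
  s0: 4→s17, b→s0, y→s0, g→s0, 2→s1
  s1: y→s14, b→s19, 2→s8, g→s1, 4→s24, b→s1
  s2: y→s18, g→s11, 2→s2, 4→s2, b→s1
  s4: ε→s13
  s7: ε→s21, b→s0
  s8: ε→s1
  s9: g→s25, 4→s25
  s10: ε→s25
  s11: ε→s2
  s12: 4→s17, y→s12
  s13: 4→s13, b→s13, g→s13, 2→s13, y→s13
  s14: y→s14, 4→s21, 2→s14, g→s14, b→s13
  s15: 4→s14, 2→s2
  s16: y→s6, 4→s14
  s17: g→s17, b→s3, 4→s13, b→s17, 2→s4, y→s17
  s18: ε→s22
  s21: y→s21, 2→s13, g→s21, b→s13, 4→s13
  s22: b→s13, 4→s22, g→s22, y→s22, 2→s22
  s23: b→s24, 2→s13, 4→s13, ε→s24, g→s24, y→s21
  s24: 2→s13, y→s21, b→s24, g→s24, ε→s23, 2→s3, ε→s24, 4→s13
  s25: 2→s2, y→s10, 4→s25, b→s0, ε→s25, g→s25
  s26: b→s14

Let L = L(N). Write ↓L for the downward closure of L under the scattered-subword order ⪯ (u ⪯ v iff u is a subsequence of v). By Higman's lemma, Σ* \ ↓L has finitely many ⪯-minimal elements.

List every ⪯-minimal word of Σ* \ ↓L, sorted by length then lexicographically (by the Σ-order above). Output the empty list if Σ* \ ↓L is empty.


|Q|=27, |F|=10, |δ|=78 (10 ε).
min D↑ (10 st, q0=0, F={8}): 0:2→1,b→2,4→0,y→0,g→0 1:2→1,b→3,4→1,y→4,g→1 2:2→3,b→2,4→5,y→2,g→2 3:2→3,b→3,4→6,y→7,g→3 4:2→4,b→8,4→4,y→4,g→4 5:2→8,b→5,4→8,y→5,g→5 6:2→8,b→6,4→8,y→9,g→6 7:2→7,b→8,4→9,y→7,g→7 8:2→8,b→8,4→8,y→8,g→8 9:2→8,b→8,4→8,y→9,g→9 [Hopcroft].
'2yb': run [18, 14, 5, 1] end={s13} rej; 3/3 single-dels accept.
'b42': N↓-sim [18, 12, 7, 3] end={s13,s3,s4} rej; 3/3 del acc.
'b44': N↓-sim [18, 12, 7, 1] end={s13} rej; 3/3 deletions ∈↓L.
3 obstructions.

Antichain: [2yb, b42, b44].
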